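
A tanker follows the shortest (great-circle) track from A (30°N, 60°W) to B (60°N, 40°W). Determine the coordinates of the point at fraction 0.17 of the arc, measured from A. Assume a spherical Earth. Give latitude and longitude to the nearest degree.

≈ (35°N, 58°W)

The haversine formula gives a central angle δ ≈ 0.574 rad (32.9°) between the endpoints.
Interpolate at f = 0.17 with slerp weights a = sin((1−f)δ)/sin δ ≈ 0.845, b = sin(fδ)/sin δ ≈ 0.179.
p = a·p₁ + b·p₂ ≈ (0.434, -0.691, 0.578); φ = arcsin(p_z) ≈ 35.29°, λ = atan2(p_y, p_x) ≈ -57.85°.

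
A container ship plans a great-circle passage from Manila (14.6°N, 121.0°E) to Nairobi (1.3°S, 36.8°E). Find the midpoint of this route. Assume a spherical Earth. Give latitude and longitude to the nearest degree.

≈ (9°N, 78°E)

From cos δ = sin φ₁ sin φ₂ + cos φ₁ cos φ₂ cos Δλ, the central angle is δ ≈ 1.479 rad (84.7°).
Interpolate at f = 1/2 with slerp weights a = sin((1−f)δ)/sin δ ≈ 0.677, b = sin(fδ)/sin δ ≈ 0.677.
p = a·p₁ + b·p₂ ≈ (0.204, 0.966, 0.155); φ = arcsin(p_z) ≈ 8.93°, λ = atan2(p_y, p_x) ≈ 78.06°.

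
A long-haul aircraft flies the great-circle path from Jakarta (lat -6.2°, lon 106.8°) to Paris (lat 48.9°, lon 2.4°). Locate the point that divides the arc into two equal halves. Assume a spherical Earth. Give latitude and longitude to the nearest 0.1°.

≈ lat 31.7°, lon 69.3°

Write both endpoints as unit vectors p₁, p₂ with components (cos φ cos λ, cos φ sin λ, sin φ).
The central angle between the endpoints is δ = arccos(p₁·p₂) ≈ 1.817 rad (104.1°).
Interpolate at f = 1/2 with slerp weights a = sin((1−f)δ)/sin δ ≈ 0.813, b = sin(fδ)/sin δ ≈ 0.813.
p = a·p₁ + b·p₂ ≈ (0.300, 0.796, 0.525); φ = arcsin(p_z) ≈ 31.67°, λ = atan2(p_y, p_x) ≈ 69.33°.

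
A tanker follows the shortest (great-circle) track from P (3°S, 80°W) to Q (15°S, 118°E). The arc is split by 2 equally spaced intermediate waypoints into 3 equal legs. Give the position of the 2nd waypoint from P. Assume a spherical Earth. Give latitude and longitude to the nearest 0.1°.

The haversine formula gives a central angle δ ≈ 2.699 rad (154.7°) between the endpoints.
Interpolate at f = 2/3 with slerp weights a = sin((1−f)δ)/sin δ ≈ 1.831, b = sin(fδ)/sin δ ≈ 2.276.
p = a·p₁ + b·p₂ ≈ (-0.715, 0.141, -0.685); φ = arcsin(p_z) ≈ -43.23°, λ = atan2(p_y, p_x) ≈ 168.83°.

≈ (43.2°S, 168.8°E)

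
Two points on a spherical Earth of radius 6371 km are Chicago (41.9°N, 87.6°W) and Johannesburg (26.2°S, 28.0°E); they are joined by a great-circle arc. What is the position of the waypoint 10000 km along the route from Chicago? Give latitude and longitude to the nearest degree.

The haversine formula gives a central angle δ ≈ 2.194 rad (125.7°) between the endpoints. The total great-circle distance is δ·R ≈ 2.194 × 6371 ≈ 13976 km, so the target fraction is f = 10000/13976 ≈ 0.716.
Interpolate at f ≈ 0.716 with slerp weights a = sin((1−f)δ)/sin δ ≈ 0.720, b = sin(fδ)/sin δ ≈ 1.231.
p = a·p₁ + b·p₂ ≈ (0.998, -0.016, -0.063); φ = arcsin(p_z) ≈ -3.62°, λ = atan2(p_y, p_x) ≈ -0.94°.

≈ 4°S, 1°W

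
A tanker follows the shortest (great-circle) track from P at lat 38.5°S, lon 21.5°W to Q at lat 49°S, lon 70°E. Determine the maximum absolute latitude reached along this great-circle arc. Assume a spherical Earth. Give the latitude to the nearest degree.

≈ 55°S

The great circle lies in the plane with unit normal n̂ = (p₁ × p₂)/|p₁ × p₂|.
Here n̂_z ≈ +0.577; the vertex latitude is φ_max = arccos|n̂_z| ≈ 54.8°.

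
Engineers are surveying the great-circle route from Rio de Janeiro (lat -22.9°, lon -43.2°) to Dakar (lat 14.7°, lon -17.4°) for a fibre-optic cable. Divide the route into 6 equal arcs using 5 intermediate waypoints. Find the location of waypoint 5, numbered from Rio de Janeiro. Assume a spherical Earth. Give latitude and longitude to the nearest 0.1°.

≈ lat 8.4°, lon -21.7°

Convert each endpoint to a unit vector on the sphere (x = cos φ cos λ, y = cos φ sin λ, z = sin φ).
The central angle between the endpoints is δ = arccos(p₁·p₂) ≈ 0.791 rad (45.3°).
Interpolate at f = 5/6 with slerp weights a = sin((1−f)δ)/sin δ ≈ 0.185, b = sin(fδ)/sin δ ≈ 0.861.
p = a·p₁ + b·p₂ ≈ (0.919, -0.366, 0.147); φ = arcsin(p_z) ≈ 8.43°, λ = atan2(p_y, p_x) ≈ -21.70°.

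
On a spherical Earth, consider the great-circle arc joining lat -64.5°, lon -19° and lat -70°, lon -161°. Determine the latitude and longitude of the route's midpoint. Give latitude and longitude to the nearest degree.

From cos δ = sin φ₁ sin φ₂ + cos φ₁ cos φ₂ cos Δλ, the central angle is δ ≈ 0.749 rad (42.9°).
Interpolate at f = 1/2 with slerp weights a = sin((1−f)δ)/sin δ ≈ 0.537, b = sin(fδ)/sin δ ≈ 0.537.
p = a·p₁ + b·p₂ ≈ (0.045, -0.135, -0.990); φ = arcsin(p_z) ≈ -81.81°, λ = atan2(p_y, p_x) ≈ -71.60°.

≈ lat -82°, lon -72°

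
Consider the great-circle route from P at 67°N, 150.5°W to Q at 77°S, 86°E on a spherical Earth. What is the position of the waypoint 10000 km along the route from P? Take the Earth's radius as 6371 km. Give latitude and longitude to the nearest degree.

≈ 19°S, 172°E

Write both endpoints as unit vectors p₁, p₂ with components (cos φ cos λ, cos φ sin λ, sin φ).
The central angle between the endpoints is δ = arccos(p₁·p₂) ≈ 2.810 rad (161.0°). The total great-circle distance is δ·R ≈ 2.810 × 6371 ≈ 17901 km, so the target fraction is f = 10000/17901 ≈ 0.559.
Interpolate at f ≈ 0.559 with slerp weights a = sin((1−f)δ)/sin δ ≈ 2.903, b = sin(fδ)/sin δ ≈ 3.069.
p = a·p₁ + b·p₂ ≈ (-0.939, 0.130, -0.318); φ = arcsin(p_z) ≈ -18.57°, λ = atan2(p_y, p_x) ≈ 172.11°.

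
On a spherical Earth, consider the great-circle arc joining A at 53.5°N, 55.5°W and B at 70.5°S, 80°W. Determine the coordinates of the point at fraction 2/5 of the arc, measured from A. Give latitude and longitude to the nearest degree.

≈ 4°N, 63°W

The haversine formula gives a central angle δ ≈ 2.186 rad (125.2°) between the endpoints.
Interpolate at f = 2/5 with slerp weights a = sin((1−f)δ)/sin δ ≈ 1.184, b = sin(fδ)/sin δ ≈ 0.939.
p = a·p₁ + b·p₂ ≈ (0.453, -0.889, 0.066); φ = arcsin(p_z) ≈ 3.78°, λ = atan2(p_y, p_x) ≈ -62.99°.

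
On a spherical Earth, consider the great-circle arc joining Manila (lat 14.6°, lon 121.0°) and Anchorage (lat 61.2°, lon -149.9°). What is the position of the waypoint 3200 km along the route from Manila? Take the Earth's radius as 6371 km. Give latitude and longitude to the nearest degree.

≈ lat 39°, lon 139°

Convert each endpoint to a unit vector on the sphere (x = cos φ cos λ, y = cos φ sin λ, z = sin φ).
The central angle between the endpoints is δ = arccos(p₁·p₂) ≈ 1.341 rad (76.8°). The total great-circle distance is δ·R ≈ 1.341 × 6371 ≈ 8541 km, so the target fraction is f = 3200/8541 ≈ 0.375.
Interpolate at f ≈ 0.375 with slerp weights a = sin((1−f)δ)/sin δ ≈ 0.764, b = sin(fδ)/sin δ ≈ 0.494.
p = a·p₁ + b·p₂ ≈ (-0.587, 0.514, 0.626); φ = arcsin(p_z) ≈ 38.74°, λ = atan2(p_y, p_x) ≈ 138.78°.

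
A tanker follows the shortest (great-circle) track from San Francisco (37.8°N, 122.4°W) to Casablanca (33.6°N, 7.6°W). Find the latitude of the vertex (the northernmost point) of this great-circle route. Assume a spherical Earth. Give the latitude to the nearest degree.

The great circle lies in the plane with unit normal n̂ = (p₁ × p₂)/|p₁ × p₂|.
Here n̂_z ≈ +0.599; the vertex latitude is φ_max = arccos|n̂_z| ≈ 53.2°.
Check via Clairaut: cos φ_max = |cos φ₁| · sin C = cos(37.8°)·sin(49.3°) ≈ 0.599, again giving ≈ 53.2°.

≈ 53°N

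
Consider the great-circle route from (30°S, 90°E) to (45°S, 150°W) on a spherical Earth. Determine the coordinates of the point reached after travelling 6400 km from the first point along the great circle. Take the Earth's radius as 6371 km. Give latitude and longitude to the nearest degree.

≈ (58°S, 166°E)

Convert each endpoint to a unit vector on the sphere (x = cos φ cos λ, y = cos φ sin λ, z = sin φ).
The central angle between the endpoints is δ = arccos(p₁·p₂) ≈ 1.523 rad (87.3°). The total great-circle distance is δ·R ≈ 1.523 × 6371 ≈ 9706 km, so the target fraction is f = 6400/9706 ≈ 0.659.
Interpolate at f ≈ 0.659 with slerp weights a = sin((1−f)δ)/sin δ ≈ 0.496, b = sin(fδ)/sin δ ≈ 0.845.
p = a·p₁ + b·p₂ ≈ (-0.517, 0.131, -0.846); φ = arcsin(p_z) ≈ -57.74°, λ = atan2(p_y, p_x) ≈ 165.77°.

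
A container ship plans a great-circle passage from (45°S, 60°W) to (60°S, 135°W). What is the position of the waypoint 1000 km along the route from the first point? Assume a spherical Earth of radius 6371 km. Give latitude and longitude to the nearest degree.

From cos δ = sin φ₁ sin φ₂ + cos φ₁ cos φ₂ cos Δλ, the central angle is δ ≈ 0.790 rad (45.3°). The total great-circle distance is δ·R ≈ 0.790 × 6371 ≈ 5033 km, so the target fraction is f = 1000/5033 ≈ 0.199.
Interpolate at f ≈ 0.199 with slerp weights a = sin((1−f)δ)/sin δ ≈ 0.833, b = sin(fδ)/sin δ ≈ 0.220.
p = a·p₁ + b·p₂ ≈ (0.217, -0.588, -0.779); φ = arcsin(p_z) ≈ -51.21°, λ = atan2(p_y, p_x) ≈ -69.77°.

≈ (51°S, 70°W)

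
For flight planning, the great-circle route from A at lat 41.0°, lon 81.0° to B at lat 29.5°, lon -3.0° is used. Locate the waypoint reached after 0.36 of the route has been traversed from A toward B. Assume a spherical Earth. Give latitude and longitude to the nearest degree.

≈ lat 45°, lon 48°

Write both endpoints as unit vectors p₁, p₂ with components (cos φ cos λ, cos φ sin λ, sin φ).
The central angle between the endpoints is δ = arccos(p₁·p₂) ≈ 1.168 rad (66.9°).
Interpolate at f = 0.36 with slerp weights a = sin((1−f)δ)/sin δ ≈ 0.739, b = sin(fδ)/sin δ ≈ 0.444.
p = a·p₁ + b·p₂ ≈ (0.473, 0.531, 0.703); φ = arcsin(p_z) ≈ 44.70°, λ = atan2(p_y, p_x) ≈ 48.29°.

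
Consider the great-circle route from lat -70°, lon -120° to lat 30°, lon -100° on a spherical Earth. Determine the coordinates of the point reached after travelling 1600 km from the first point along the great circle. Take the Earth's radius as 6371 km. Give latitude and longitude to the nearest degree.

≈ lat -56°, lon -112°

Write both endpoints as unit vectors p₁, p₂ with components (cos φ cos λ, cos φ sin λ, sin φ).
The central angle between the endpoints is δ = arccos(p₁·p₂) ≈ 1.763 rad (101.0°). The total great-circle distance is δ·R ≈ 1.763 × 6371 ≈ 11235 km, so the target fraction is f = 1600/11235 ≈ 0.142.
Interpolate at f ≈ 0.142 with slerp weights a = sin((1−f)δ)/sin δ ≈ 1.017, b = sin(fδ)/sin δ ≈ 0.253.
p = a·p₁ + b·p₂ ≈ (-0.212, -0.517, -0.829); φ = arcsin(p_z) ≈ -56.01°, λ = atan2(p_y, p_x) ≈ -112.29°.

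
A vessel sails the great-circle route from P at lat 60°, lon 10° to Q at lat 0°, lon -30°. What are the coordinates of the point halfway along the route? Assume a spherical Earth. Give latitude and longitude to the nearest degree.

≈ lat 31°, lon -17°

Write both endpoints as unit vectors p₁, p₂ with components (cos φ cos λ, cos φ sin λ, sin φ).
The central angle between the endpoints is δ = arccos(p₁·p₂) ≈ 1.178 rad (67.5°).
Interpolate at f = 1/2 with slerp weights a = sin((1−f)δ)/sin δ ≈ 0.601, b = sin(fδ)/sin δ ≈ 0.601.
p = a·p₁ + b·p₂ ≈ (0.817, -0.248, 0.521); φ = arcsin(p_z) ≈ 31.38°, λ = atan2(p_y, p_x) ≈ -16.92°.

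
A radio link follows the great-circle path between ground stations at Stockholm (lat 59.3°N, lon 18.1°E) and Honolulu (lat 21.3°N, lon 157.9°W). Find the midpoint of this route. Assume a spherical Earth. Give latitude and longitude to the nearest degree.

Convert each endpoint to a unit vector on the sphere (x = cos φ cos λ, y = cos φ sin λ, z = sin φ).
The central angle between the endpoints is δ = arccos(p₁·p₂) ≈ 1.734 rad (99.3°).
Interpolate at f = 1/2 with slerp weights a = sin((1−f)δ)/sin δ ≈ 0.773, b = sin(fδ)/sin δ ≈ 0.773.
p = a·p₁ + b·p₂ ≈ (-0.292, -0.148, 0.945); φ = arcsin(p_z) ≈ 70.89°, λ = atan2(p_y, p_x) ≈ -153.08°.

≈ lat 71°N, lon 153°W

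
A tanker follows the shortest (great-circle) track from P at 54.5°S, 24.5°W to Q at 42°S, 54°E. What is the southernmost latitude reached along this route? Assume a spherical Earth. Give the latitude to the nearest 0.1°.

The great circle lies in the plane with unit normal n̂ = (p₁ × p₂)/|p₁ × p₂|.
Here n̂_z ≈ +0.545; the vertex latitude is φ_max = arccos|n̂_z| ≈ 57.0°.
Check via Clairaut: cos φ_max = |cos φ₁| · sin C = cos(54.5°)·sin(110.2°) ≈ 0.545, again giving ≈ 57.0°.

≈ 57.0°S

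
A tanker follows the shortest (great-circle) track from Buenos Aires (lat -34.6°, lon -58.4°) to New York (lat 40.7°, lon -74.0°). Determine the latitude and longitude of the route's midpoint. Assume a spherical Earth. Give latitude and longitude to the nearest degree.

≈ lat 3°, lon -66°

Write both endpoints as unit vectors p₁, p₂ with components (cos φ cos λ, cos φ sin λ, sin φ).
The central angle between the endpoints is δ = arccos(p₁·p₂) ≈ 1.338 rad (76.7°).
Interpolate at f = 1/2 with slerp weights a = sin((1−f)δ)/sin δ ≈ 0.637, b = sin(fδ)/sin δ ≈ 0.637.
p = a·p₁ + b·p₂ ≈ (0.408, -0.911, 0.054); φ = arcsin(p_z) ≈ 3.08°, λ = atan2(p_y, p_x) ≈ -65.88°.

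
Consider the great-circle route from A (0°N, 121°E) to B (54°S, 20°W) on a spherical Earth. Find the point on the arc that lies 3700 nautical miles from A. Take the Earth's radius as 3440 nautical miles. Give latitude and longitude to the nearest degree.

Write both endpoints as unit vectors p₁, p₂ with components (cos φ cos λ, cos φ sin λ, sin φ).
The central angle between the endpoints is δ = arccos(p₁·p₂) ≈ 2.045 rad (117.2°). The total great-circle distance is δ·R ≈ 2.045 × 3440 ≈ 7035 nmi, so the target fraction is f = 3700/7035 ≈ 0.526.
Interpolate at f ≈ 0.526 with slerp weights a = sin((1−f)δ)/sin δ ≈ 0.927, b = sin(fδ)/sin δ ≈ 0.989.
p = a·p₁ + b·p₂ ≈ (0.069, 0.596, -0.800); φ = arcsin(p_z) ≈ -53.15°, λ = atan2(p_y, p_x) ≈ 83.41°.

≈ (53°S, 83°E)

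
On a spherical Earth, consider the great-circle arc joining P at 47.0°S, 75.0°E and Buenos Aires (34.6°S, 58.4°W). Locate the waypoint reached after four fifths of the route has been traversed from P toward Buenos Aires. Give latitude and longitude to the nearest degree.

From cos δ = sin φ₁ sin φ₂ + cos φ₁ cos φ₂ cos Δλ, the central angle is δ ≈ 1.541 rad (88.3°).
Interpolate at f = 4/5 with slerp weights a = sin((1−f)δ)/sin δ ≈ 0.304, b = sin(fδ)/sin δ ≈ 0.944.
p = a·p₁ + b·p₂ ≈ (0.461, -0.462, -0.758); φ = arcsin(p_z) ≈ -49.28°, λ = atan2(p_y, p_x) ≈ -45.07°.

≈ 49°S, 45°W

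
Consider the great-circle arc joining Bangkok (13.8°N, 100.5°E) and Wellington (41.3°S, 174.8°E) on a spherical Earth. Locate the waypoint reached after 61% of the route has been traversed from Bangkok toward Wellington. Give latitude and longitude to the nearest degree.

≈ 23°S, 140°E

Write both endpoints as unit vectors p₁, p₂ with components (cos φ cos λ, cos φ sin λ, sin φ).
The central angle between the endpoints is δ = arccos(p₁·p₂) ≈ 1.531 rad (87.7°).
Interpolate at f = 0.61 with slerp weights a = sin((1−f)δ)/sin δ ≈ 0.563, b = sin(fδ)/sin δ ≈ 0.805.
p = a·p₁ + b·p₂ ≈ (-0.701, 0.592, -0.397); φ = arcsin(p_z) ≈ -23.38°, λ = atan2(p_y, p_x) ≈ 139.84°.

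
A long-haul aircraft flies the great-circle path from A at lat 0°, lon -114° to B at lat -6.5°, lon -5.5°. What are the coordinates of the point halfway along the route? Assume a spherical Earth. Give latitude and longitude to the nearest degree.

The haversine formula gives a central angle δ ≈ 1.892 rad (108.4°) between the endpoints.
Interpolate at f = 1/2 with slerp weights a = sin((1−f)δ)/sin δ ≈ 0.855, b = sin(fδ)/sin δ ≈ 0.855.
p = a·p₁ + b·p₂ ≈ (0.498, -0.862, -0.097); φ = arcsin(p_z) ≈ -5.55°, λ = atan2(p_y, p_x) ≈ -60.01°.

≈ lat -6°, lon -60°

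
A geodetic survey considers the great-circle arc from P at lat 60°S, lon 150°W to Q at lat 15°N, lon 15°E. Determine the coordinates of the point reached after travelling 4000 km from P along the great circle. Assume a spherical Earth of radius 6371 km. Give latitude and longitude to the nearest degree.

≈ lat 78°S, lon 40°W

From cos δ = sin φ₁ sin φ₂ + cos φ₁ cos φ₂ cos Δλ, the central angle is δ ≈ 2.333 rad (133.7°). The total great-circle distance is δ·R ≈ 2.333 × 6371 ≈ 14865 km, so the target fraction is f = 4000/14865 ≈ 0.269.
Interpolate at f ≈ 0.269 with slerp weights a = sin((1−f)δ)/sin δ ≈ 1.370, b = sin(fδ)/sin δ ≈ 0.812.
p = a·p₁ + b·p₂ ≈ (0.164, -0.140, -0.976); φ = arcsin(p_z) ≈ -77.54°, λ = atan2(p_y, p_x) ≈ -40.30°.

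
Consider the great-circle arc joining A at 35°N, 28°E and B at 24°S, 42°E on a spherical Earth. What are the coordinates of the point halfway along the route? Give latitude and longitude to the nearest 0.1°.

Convert each endpoint to a unit vector on the sphere (x = cos φ cos λ, y = cos φ sin λ, z = sin φ).
The central angle between the endpoints is δ = arccos(p₁·p₂) ≈ 1.055 rad (60.5°).
Interpolate at f = 1/2 with slerp weights a = sin((1−f)δ)/sin δ ≈ 0.579, b = sin(fδ)/sin δ ≈ 0.579.
p = a·p₁ + b·p₂ ≈ (0.811, 0.576, 0.097); φ = arcsin(p_z) ≈ 5.54°, λ = atan2(p_y, p_x) ≈ 35.38°.

≈ 5.5°N, 35.4°E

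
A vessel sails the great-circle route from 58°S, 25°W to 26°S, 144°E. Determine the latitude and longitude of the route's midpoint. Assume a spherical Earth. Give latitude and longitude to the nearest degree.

≈ 73°S, 129°E

The haversine formula gives a central angle δ ≈ 1.667 rad (95.5°) between the endpoints.
Interpolate at f = 1/2 with slerp weights a = sin((1−f)δ)/sin δ ≈ 0.744, b = sin(fδ)/sin δ ≈ 0.744.
p = a·p₁ + b·p₂ ≈ (-0.184, 0.226, -0.957); φ = arcsin(p_z) ≈ -73.06°, λ = atan2(p_y, p_x) ≈ 129.05°.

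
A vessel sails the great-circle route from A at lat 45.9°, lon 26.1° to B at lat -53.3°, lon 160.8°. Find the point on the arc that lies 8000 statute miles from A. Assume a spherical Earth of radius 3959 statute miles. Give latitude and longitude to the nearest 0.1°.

≈ lat -39.5°, lon 113.8°

Write both endpoints as unit vectors p₁, p₂ with components (cos φ cos λ, cos φ sin λ, sin φ).
The central angle between the endpoints is δ = arccos(p₁·p₂) ≈ 2.623 rad (150.3°). The total great-circle distance is δ·R ≈ 2.623 × 3959 ≈ 10383 mi, so the target fraction is f = 8000/10383 ≈ 0.771.
Interpolate at f ≈ 0.771 with slerp weights a = sin((1−f)δ)/sin δ ≈ 1.141, b = sin(fδ)/sin δ ≈ 1.815.
p = a·p₁ + b·p₂ ≈ (-0.311, 0.706, -0.636); φ = arcsin(p_z) ≈ -39.48°, λ = atan2(p_y, p_x) ≈ 113.78°.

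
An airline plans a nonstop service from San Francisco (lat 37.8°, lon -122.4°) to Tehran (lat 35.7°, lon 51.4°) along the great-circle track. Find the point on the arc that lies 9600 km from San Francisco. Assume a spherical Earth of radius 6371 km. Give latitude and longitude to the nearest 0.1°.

Convert each endpoint to a unit vector on the sphere (x = cos φ cos λ, y = cos φ sin λ, z = sin φ).
The central angle between the endpoints is δ = arccos(p₁·p₂) ≈ 1.855 rad (106.3°). The total great-circle distance is δ·R ≈ 1.855 × 6371 ≈ 11817 km, so the target fraction is f = 9600/11817 ≈ 0.812.
Interpolate at f ≈ 0.812 with slerp weights a = sin((1−f)δ)/sin δ ≈ 0.355, b = sin(fδ)/sin δ ≈ 1.040.
p = a·p₁ + b·p₂ ≈ (0.376, 0.423, 0.824); φ = arcsin(p_z) ≈ 55.53°, λ = atan2(p_y, p_x) ≈ 48.33°.

≈ lat 55.5°, lon 48.3°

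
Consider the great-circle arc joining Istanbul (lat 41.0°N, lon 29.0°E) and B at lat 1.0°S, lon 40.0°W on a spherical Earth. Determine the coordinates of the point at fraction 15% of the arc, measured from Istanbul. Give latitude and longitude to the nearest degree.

Write both endpoints as unit vectors p₁, p₂ with components (cos φ cos λ, cos φ sin λ, sin φ).
The central angle between the endpoints is δ = arccos(p₁·p₂) ≈ 1.309 rad (75.0°).
Interpolate at f = 0.15 with slerp weights a = sin((1−f)δ)/sin δ ≈ 0.928, b = sin(fδ)/sin δ ≈ 0.202.
p = a·p₁ + b·p₂ ≈ (0.768, 0.210, 0.606); φ = arcsin(p_z) ≈ 37.27°, λ = atan2(p_y, p_x) ≈ 15.30°.

≈ lat 37°N, lon 15°E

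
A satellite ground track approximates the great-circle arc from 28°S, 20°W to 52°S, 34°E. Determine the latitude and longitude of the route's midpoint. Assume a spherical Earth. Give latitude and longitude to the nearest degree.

≈ 43°S, 2°E

The haversine formula gives a central angle δ ≈ 0.810 rad (46.4°) between the endpoints.
Interpolate at f = 1/2 with slerp weights a = sin((1−f)δ)/sin δ ≈ 0.544, b = sin(fδ)/sin δ ≈ 0.544.
p = a·p₁ + b·p₂ ≈ (0.729, 0.023, -0.684); φ = arcsin(p_z) ≈ -43.16°, λ = atan2(p_y, p_x) ≈ 1.81°.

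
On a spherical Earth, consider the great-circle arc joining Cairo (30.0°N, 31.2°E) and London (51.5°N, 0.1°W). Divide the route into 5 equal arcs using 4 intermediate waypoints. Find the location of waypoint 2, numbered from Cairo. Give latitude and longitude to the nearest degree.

≈ 40°N, 21°E

Convert each endpoint to a unit vector on the sphere (x = cos φ cos λ, y = cos φ sin λ, z = sin φ).
The central angle between the endpoints is δ = arccos(p₁·p₂) ≈ 0.551 rad (31.6°).
Interpolate at f = 2/5 with slerp weights a = sin((1−f)δ)/sin δ ≈ 0.620, b = sin(fδ)/sin δ ≈ 0.418.
p = a·p₁ + b·p₂ ≈ (0.719, 0.278, 0.637); φ = arcsin(p_z) ≈ 39.56°, λ = atan2(p_y, p_x) ≈ 21.11°.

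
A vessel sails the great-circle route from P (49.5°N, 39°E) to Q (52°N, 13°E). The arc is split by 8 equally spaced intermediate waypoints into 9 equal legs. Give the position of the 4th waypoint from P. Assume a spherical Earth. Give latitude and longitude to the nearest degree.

Convert each endpoint to a unit vector on the sphere (x = cos φ cos λ, y = cos φ sin λ, z = sin φ).
The central angle between the endpoints is δ = arccos(p₁·p₂) ≈ 0.289 rad (16.5°).
Interpolate at f = 4/9 with slerp weights a = sin((1−f)δ)/sin δ ≈ 0.561, b = sin(fδ)/sin δ ≈ 0.449.
p = a·p₁ + b·p₂ ≈ (0.553, 0.292, 0.781); φ = arcsin(p_z) ≈ 51.33°, λ = atan2(p_y, p_x) ≈ 27.81°.

≈ (51°N, 28°E)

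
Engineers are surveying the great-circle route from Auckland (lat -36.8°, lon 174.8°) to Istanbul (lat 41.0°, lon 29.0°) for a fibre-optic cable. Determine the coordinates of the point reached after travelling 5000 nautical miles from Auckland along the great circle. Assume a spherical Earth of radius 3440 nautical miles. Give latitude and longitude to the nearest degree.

≈ lat 11°, lon 102°

From cos δ = sin φ₁ sin φ₂ + cos φ₁ cos φ₂ cos Δλ, the central angle is δ ≈ 2.674 rad (153.2°). The total great-circle distance is δ·R ≈ 2.674 × 3440 ≈ 9200 nmi, so the target fraction is f = 5000/9200 ≈ 0.543.
Interpolate at f ≈ 0.543 with slerp weights a = sin((1−f)δ)/sin δ ≈ 2.086, b = sin(fδ)/sin δ ≈ 2.205.
p = a·p₁ + b·p₂ ≈ (-0.208, 0.958, 0.197); φ = arcsin(p_z) ≈ 11.37°, λ = atan2(p_y, p_x) ≈ 102.23°.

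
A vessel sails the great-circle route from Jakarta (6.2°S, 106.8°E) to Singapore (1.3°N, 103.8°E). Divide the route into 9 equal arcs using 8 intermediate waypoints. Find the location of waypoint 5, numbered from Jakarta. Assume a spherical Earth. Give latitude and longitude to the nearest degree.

≈ 2°S, 105°E

Convert each endpoint to a unit vector on the sphere (x = cos φ cos λ, y = cos φ sin λ, z = sin φ).
The central angle between the endpoints is δ = arccos(p₁·p₂) ≈ 0.141 rad (8.1°).
Interpolate at f = 5/9 with slerp weights a = sin((1−f)δ)/sin δ ≈ 0.446, b = sin(fδ)/sin δ ≈ 0.557.
p = a·p₁ + b·p₂ ≈ (-0.261, 0.965, -0.035); φ = arcsin(p_z) ≈ -2.03°, λ = atan2(p_y, p_x) ≈ 105.13°.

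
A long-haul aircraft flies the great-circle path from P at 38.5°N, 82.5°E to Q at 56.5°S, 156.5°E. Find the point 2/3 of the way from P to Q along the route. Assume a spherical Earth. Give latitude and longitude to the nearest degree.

≈ 28°S, 122°E

Convert each endpoint to a unit vector on the sphere (x = cos φ cos λ, y = cos φ sin λ, z = sin φ).
The central angle between the endpoints is δ = arccos(p₁·p₂) ≈ 1.982 rad (113.6°).
Interpolate at f = 2/3 with slerp weights a = sin((1−f)δ)/sin δ ≈ 0.670, b = sin(fδ)/sin δ ≈ 1.057.
p = a·p₁ + b·p₂ ≈ (-0.467, 0.752, -0.465); φ = arcsin(p_z) ≈ -27.70°, λ = atan2(p_y, p_x) ≈ 121.82°.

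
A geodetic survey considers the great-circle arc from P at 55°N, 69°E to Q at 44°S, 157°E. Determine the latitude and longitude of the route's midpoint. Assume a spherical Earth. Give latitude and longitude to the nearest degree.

Write both endpoints as unit vectors p₁, p₂ with components (cos φ cos λ, cos φ sin λ, sin φ).
The central angle between the endpoints is δ = arccos(p₁·p₂) ≈ 2.159 rad (123.7°).
Interpolate at f = 1/2 with slerp weights a = sin((1−f)δ)/sin δ ≈ 1.060, b = sin(fδ)/sin δ ≈ 1.060.
p = a·p₁ + b·p₂ ≈ (-0.484, 0.865, 0.132); φ = arcsin(p_z) ≈ 7.58°, λ = atan2(p_y, p_x) ≈ 119.21°.

≈ 8°N, 119°E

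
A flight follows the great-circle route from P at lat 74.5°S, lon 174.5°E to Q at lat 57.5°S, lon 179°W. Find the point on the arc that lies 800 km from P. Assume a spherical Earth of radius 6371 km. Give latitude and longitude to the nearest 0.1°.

≈ lat 67.4°S, lon 178.3°E

From cos δ = sin φ₁ sin φ₂ + cos φ₁ cos φ₂ cos Δλ, the central angle is δ ≈ 0.300 rad (17.2°). The total great-circle distance is δ·R ≈ 0.300 × 6371 ≈ 1910 km, so the target fraction is f = 800/1910 ≈ 0.419.
Interpolate at f ≈ 0.419 with slerp weights a = sin((1−f)δ)/sin δ ≈ 0.587, b = sin(fδ)/sin δ ≈ 0.424.
p = a·p₁ + b·p₂ ≈ (-0.384, 0.011, -0.923); φ = arcsin(p_z) ≈ -67.41°, λ = atan2(p_y, p_x) ≈ 178.35°.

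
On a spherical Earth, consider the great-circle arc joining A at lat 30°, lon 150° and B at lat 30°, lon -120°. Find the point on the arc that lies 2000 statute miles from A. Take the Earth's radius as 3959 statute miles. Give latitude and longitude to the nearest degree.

The haversine formula gives a central angle δ ≈ 1.318 rad (75.5°) between the endpoints. The total great-circle distance is δ·R ≈ 1.318 × 3959 ≈ 5218 mi, so the target fraction is f = 2000/5218 ≈ 0.383.
Interpolate at f ≈ 0.383 with slerp weights a = sin((1−f)δ)/sin δ ≈ 0.750, b = sin(fδ)/sin δ ≈ 0.500.
p = a·p₁ + b·p₂ ≈ (-0.779, -0.050, 0.625); φ = arcsin(p_z) ≈ 38.68°, λ = atan2(p_y, p_x) ≈ -176.32°.

≈ lat 39°, lon -176°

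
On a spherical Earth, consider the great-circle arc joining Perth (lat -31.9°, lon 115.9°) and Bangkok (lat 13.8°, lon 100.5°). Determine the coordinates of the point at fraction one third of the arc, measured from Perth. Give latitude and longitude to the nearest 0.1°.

Convert each endpoint to a unit vector on the sphere (x = cos φ cos λ, y = cos φ sin λ, z = sin φ).
The central angle between the endpoints is δ = arccos(p₁·p₂) ≈ 0.838 rad (48.0°).
Interpolate at f = 1/3 with slerp weights a = sin((1−f)δ)/sin δ ≈ 0.713, b = sin(fδ)/sin δ ≈ 0.371.
p = a·p₁ + b·p₂ ≈ (-0.330, 0.899, -0.288); φ = arcsin(p_z) ≈ -16.76°, λ = atan2(p_y, p_x) ≈ 110.17°.

≈ lat -16.8°, lon 110.2°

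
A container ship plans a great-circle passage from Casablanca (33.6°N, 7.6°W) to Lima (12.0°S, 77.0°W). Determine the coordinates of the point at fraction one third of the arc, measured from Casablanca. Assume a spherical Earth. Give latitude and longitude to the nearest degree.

≈ (21°N, 34°W)

Convert each endpoint to a unit vector on the sphere (x = cos φ cos λ, y = cos φ sin λ, z = sin φ).
The central angle between the endpoints is δ = arccos(p₁·p₂) ≈ 1.398 rad (80.1°).
Interpolate at f = 1/3 with slerp weights a = sin((1−f)δ)/sin δ ≈ 0.815, b = sin(fδ)/sin δ ≈ 0.456.
p = a·p₁ + b·p₂ ≈ (0.773, -0.525, 0.356); φ = arcsin(p_z) ≈ 20.87°, λ = atan2(p_y, p_x) ≈ -34.15°.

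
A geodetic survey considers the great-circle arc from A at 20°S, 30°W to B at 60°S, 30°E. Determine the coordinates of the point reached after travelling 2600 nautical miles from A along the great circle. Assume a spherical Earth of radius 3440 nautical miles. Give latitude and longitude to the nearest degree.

Write both endpoints as unit vectors p₁, p₂ with components (cos φ cos λ, cos φ sin λ, sin φ).
The central angle between the endpoints is δ = arccos(p₁·p₂) ≈ 1.011 rad (57.9°). The total great-circle distance is δ·R ≈ 1.011 × 3440 ≈ 3477 nmi, so the target fraction is f = 2600/3477 ≈ 0.748.
Interpolate at f ≈ 0.748 with slerp weights a = sin((1−f)δ)/sin δ ≈ 0.298, b = sin(fδ)/sin δ ≈ 0.809.
p = a·p₁ + b·p₂ ≈ (0.593, 0.062, -0.803); φ = arcsin(p_z) ≈ -53.41°, λ = atan2(p_y, p_x) ≈ 6.01°.

≈ 53°S, 6°E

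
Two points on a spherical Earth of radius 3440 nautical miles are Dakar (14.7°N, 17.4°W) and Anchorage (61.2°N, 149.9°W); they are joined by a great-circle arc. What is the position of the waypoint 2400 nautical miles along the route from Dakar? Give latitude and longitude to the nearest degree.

Write both endpoints as unit vectors p₁, p₂ with components (cos φ cos λ, cos φ sin λ, sin φ).
The central angle between the endpoints is δ = arccos(p₁·p₂) ≈ 1.663 rad (95.3°). The total great-circle distance is δ·R ≈ 1.663 × 3440 ≈ 5722 nmi, so the target fraction is f = 2400/5722 ≈ 0.419.
Interpolate at f ≈ 0.419 with slerp weights a = sin((1−f)δ)/sin δ ≈ 0.826, b = sin(fδ)/sin δ ≈ 0.645.
p = a·p₁ + b·p₂ ≈ (0.493, -0.395, 0.775); φ = arcsin(p_z) ≈ 50.80°, λ = atan2(p_y, p_x) ≈ -38.66°.

≈ (51°N, 39°W)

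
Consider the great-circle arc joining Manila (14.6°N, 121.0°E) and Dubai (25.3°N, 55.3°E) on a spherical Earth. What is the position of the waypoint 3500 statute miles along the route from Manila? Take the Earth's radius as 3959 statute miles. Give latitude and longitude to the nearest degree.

Convert each endpoint to a unit vector on the sphere (x = cos φ cos λ, y = cos φ sin λ, z = sin φ).
The central angle between the endpoints is δ = arccos(p₁·p₂) ≈ 1.084 rad (62.1°). The total great-circle distance is δ·R ≈ 1.084 × 3959 ≈ 4292 mi, so the target fraction is f = 3500/4292 ≈ 0.816.
Interpolate at f ≈ 0.816 with slerp weights a = sin((1−f)δ)/sin δ ≈ 0.225, b = sin(fδ)/sin δ ≈ 0.875.
p = a·p₁ + b·p₂ ≈ (0.338, 0.837, 0.431); φ = arcsin(p_z) ≈ 25.50°, λ = atan2(p_y, p_x) ≈ 67.99°.

≈ 26°N, 68°E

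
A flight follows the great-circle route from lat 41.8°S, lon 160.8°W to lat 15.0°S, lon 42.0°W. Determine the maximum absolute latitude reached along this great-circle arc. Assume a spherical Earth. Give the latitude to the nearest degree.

The great circle lies in the plane with unit normal n̂ = (p₁ × p₂)/|p₁ × p₂|.
Here n̂_z ≈ +0.641; the vertex latitude is φ_max = arccos|n̂_z| ≈ 50.1°.

≈ 50°S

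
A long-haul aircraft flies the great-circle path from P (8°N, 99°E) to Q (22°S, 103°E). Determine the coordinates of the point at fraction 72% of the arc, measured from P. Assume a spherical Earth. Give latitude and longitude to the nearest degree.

Convert each endpoint to a unit vector on the sphere (x = cos φ cos λ, y = cos φ sin λ, z = sin φ).
The central angle between the endpoints is δ = arccos(p₁·p₂) ≈ 0.528 rad (30.3°).
Interpolate at f = 0.72 with slerp weights a = sin((1−f)δ)/sin δ ≈ 0.292, b = sin(fδ)/sin δ ≈ 0.737.
p = a·p₁ + b·p₂ ≈ (-0.199, 0.951, -0.235); φ = arcsin(p_z) ≈ -13.60°, λ = atan2(p_y, p_x) ≈ 101.81°.

≈ (14°S, 102°E)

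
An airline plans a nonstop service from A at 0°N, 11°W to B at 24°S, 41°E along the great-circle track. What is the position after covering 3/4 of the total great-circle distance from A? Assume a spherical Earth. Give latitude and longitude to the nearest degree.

≈ 19°S, 27°E

Write both endpoints as unit vectors p₁, p₂ with components (cos φ cos λ, cos φ sin λ, sin φ).
The central angle between the endpoints is δ = arccos(p₁·p₂) ≈ 0.973 rad (55.8°).
Interpolate at f = 3/4 with slerp weights a = sin((1−f)δ)/sin δ ≈ 0.291, b = sin(fδ)/sin δ ≈ 0.807.
p = a·p₁ + b·p₂ ≈ (0.842, 0.428, -0.328); φ = arcsin(p_z) ≈ -19.15°, λ = atan2(p_y, p_x) ≈ 26.93°.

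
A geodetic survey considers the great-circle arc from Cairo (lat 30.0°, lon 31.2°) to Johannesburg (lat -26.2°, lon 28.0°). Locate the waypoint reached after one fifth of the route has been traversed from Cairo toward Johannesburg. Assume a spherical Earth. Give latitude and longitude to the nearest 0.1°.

≈ lat 18.8°, lon 30.5°

The haversine formula gives a central angle δ ≈ 0.982 rad (56.3°) between the endpoints.
Interpolate at f = 1/5 with slerp weights a = sin((1−f)δ)/sin δ ≈ 0.850, b = sin(fδ)/sin δ ≈ 0.235.
p = a·p₁ + b·p₂ ≈ (0.816, 0.480, 0.322); φ = arcsin(p_z) ≈ 18.76°, λ = atan2(p_y, p_x) ≈ 30.49°.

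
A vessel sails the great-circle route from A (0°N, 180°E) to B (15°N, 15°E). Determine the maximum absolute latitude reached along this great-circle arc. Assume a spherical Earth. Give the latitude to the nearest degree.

≈ 46°N

The great circle lies in the plane with unit normal n̂ = (p₁ × p₂)/|p₁ × p₂|.
Here n̂_z ≈ -0.695; the vertex latitude is φ_max = arccos|n̂_z| ≈ 46.0°.
Check via Clairaut: cos φ_max = |cos φ₁| · sin C = cos(0.0°)·sin(44.0°) ≈ 0.695, again giving ≈ 46.0°.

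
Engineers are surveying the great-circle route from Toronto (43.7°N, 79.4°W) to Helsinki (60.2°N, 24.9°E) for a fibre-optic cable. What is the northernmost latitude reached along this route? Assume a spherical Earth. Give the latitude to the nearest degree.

The great circle lies in the plane with unit normal n̂ = (p₁ × p₂)/|p₁ × p₂|.
Here n̂_z ≈ +0.405; the vertex latitude is φ_max = arccos|n̂_z| ≈ 66.1°.

≈ 66°N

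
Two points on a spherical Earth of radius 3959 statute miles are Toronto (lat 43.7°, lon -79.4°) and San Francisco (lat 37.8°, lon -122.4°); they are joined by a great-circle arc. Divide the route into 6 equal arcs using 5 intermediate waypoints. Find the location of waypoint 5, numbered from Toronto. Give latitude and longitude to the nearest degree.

From cos δ = sin φ₁ sin φ₂ + cos φ₁ cos φ₂ cos Δλ, the central angle is δ ≈ 0.571 rad (32.7°).
Interpolate at f = 5/6 with slerp weights a = sin((1−f)δ)/sin δ ≈ 0.176, b = sin(fδ)/sin δ ≈ 0.848.
p = a·p₁ + b·p₂ ≈ (-0.335, -0.690, 0.641); φ = arcsin(p_z) ≈ 39.86°, λ = atan2(p_y, p_x) ≈ -115.92°.

≈ lat 40°, lon -116°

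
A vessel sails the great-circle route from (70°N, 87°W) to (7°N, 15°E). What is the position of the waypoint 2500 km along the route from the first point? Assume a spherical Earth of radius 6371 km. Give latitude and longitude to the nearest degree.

The haversine formula gives a central angle δ ≈ 1.527 rad (87.5°) between the endpoints. The total great-circle distance is δ·R ≈ 1.527 × 6371 ≈ 9728 km, so the target fraction is f = 2500/9728 ≈ 0.257.
Interpolate at f ≈ 0.257 with slerp weights a = sin((1−f)δ)/sin δ ≈ 0.907, b = sin(fδ)/sin δ ≈ 0.383.
p = a·p₁ + b·p₂ ≈ (0.383, -0.212, 0.899); φ = arcsin(p_z) ≈ 64.04°, λ = atan2(p_y, p_x) ≈ -28.90°.

≈ (64°N, 29°W)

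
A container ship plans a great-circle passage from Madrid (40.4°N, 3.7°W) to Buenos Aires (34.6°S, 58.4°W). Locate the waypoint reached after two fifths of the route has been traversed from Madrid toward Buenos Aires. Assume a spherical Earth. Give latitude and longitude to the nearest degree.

Write both endpoints as unit vectors p₁, p₂ with components (cos φ cos λ, cos φ sin λ, sin φ).
The central angle between the endpoints is δ = arccos(p₁·p₂) ≈ 1.577 rad (90.3°).
Interpolate at f = 2/5 with slerp weights a = sin((1−f)δ)/sin δ ≈ 0.811, b = sin(fδ)/sin δ ≈ 0.590.
p = a·p₁ + b·p₂ ≈ (0.871, -0.453, 0.191); φ = arcsin(p_z) ≈ 11.00°, λ = atan2(p_y, p_x) ≈ -27.50°.

≈ (11°N, 28°W)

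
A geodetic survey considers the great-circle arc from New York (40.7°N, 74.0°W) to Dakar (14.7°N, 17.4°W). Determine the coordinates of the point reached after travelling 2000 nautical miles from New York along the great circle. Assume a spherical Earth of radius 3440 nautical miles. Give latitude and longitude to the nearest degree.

The haversine formula gives a central angle δ ≈ 0.965 rad (55.3°) between the endpoints. The total great-circle distance is δ·R ≈ 0.965 × 3440 ≈ 3321 nmi, so the target fraction is f = 2000/3321 ≈ 0.602.
Interpolate at f ≈ 0.602 with slerp weights a = sin((1−f)δ)/sin δ ≈ 0.456, b = sin(fδ)/sin δ ≈ 0.668.
p = a·p₁ + b·p₂ ≈ (0.712, -0.525, 0.467); φ = arcsin(p_z) ≈ 27.81°, λ = atan2(p_y, p_x) ≈ -36.42°.

≈ 28°N, 36°W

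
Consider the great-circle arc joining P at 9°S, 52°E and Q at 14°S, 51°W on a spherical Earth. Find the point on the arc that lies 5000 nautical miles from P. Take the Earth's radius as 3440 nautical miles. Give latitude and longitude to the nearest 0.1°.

≈ 16.9°S, 33.7°W

From cos δ = sin φ₁ sin φ₂ + cos φ₁ cos φ₂ cos Δλ, the central angle is δ ≈ 1.749 rad (100.2°). The total great-circle distance is δ·R ≈ 1.749 × 3440 ≈ 6018 nmi, so the target fraction is f = 5000/6018 ≈ 0.831.
Interpolate at f ≈ 0.831 with slerp weights a = sin((1−f)δ)/sin δ ≈ 0.296, b = sin(fδ)/sin δ ≈ 1.009.
p = a·p₁ + b·p₂ ≈ (0.796, -0.530, -0.291); φ = arcsin(p_z) ≈ -16.89°, λ = atan2(p_y, p_x) ≈ -33.66°.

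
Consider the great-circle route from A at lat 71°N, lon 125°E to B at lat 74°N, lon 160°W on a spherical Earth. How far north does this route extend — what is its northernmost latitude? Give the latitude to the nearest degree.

The great circle lies in the plane with unit normal n̂ = (p₁ × p₂)/|p₁ × p₂|.
Here n̂_z ≈ +0.239; the vertex latitude is φ_max = arccos|n̂_z| ≈ 76.2°.

≈ 76°N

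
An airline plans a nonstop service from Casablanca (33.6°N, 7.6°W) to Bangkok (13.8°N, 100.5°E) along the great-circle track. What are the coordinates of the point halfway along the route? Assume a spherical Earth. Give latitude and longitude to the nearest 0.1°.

Write both endpoints as unit vectors p₁, p₂ with components (cos φ cos λ, cos φ sin λ, sin φ).
The central angle between the endpoints is δ = arccos(p₁·p₂) ≈ 1.690 rad (96.9°).
Interpolate at f = 1/2 with slerp weights a = sin((1−f)δ)/sin δ ≈ 0.753, b = sin(fδ)/sin δ ≈ 0.753.
p = a·p₁ + b·p₂ ≈ (0.489, 0.636, 0.597); φ = arcsin(p_z) ≈ 36.63°, λ = atan2(p_y, p_x) ≈ 52.48°.

≈ 36.6°N, 52.5°E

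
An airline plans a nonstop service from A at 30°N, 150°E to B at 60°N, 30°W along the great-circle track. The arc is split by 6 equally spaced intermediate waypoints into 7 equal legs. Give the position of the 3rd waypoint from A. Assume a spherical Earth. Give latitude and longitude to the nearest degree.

Convert each endpoint to a unit vector on the sphere (x = cos φ cos λ, y = cos φ sin λ, z = sin φ).
The central angle between the endpoints is δ = arccos(p₁·p₂) ≈ 1.571 rad (90.0°).
Interpolate at f = 3/7 with slerp weights a = sin((1−f)δ)/sin δ ≈ 0.782, b = sin(fδ)/sin δ ≈ 0.623.
p = a·p₁ + b·p₂ ≈ (-0.316, 0.183, 0.931); φ = arcsin(p_z) ≈ 68.57°, λ = atan2(p_y, p_x) ≈ 150.00°.

≈ 69°N, 150°E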